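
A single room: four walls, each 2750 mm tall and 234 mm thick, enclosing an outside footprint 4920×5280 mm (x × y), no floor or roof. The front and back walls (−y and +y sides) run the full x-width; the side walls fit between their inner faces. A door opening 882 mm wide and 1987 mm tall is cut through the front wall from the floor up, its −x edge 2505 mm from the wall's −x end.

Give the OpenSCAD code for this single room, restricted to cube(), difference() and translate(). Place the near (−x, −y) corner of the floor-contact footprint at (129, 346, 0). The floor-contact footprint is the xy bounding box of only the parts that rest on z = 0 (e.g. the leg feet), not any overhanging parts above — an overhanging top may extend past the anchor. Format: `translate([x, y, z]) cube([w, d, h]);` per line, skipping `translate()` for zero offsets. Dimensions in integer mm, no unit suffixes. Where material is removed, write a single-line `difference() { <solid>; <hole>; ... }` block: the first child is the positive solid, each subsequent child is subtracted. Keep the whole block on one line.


difference() { translate([129, 346, 0]) cube([4920, 234, 2750]); translate([2634, 346, 0]) cube([882, 234, 1987]); }
translate([129, 5392, 0]) cube([4920, 234, 2750]);
translate([129, 580, 0]) cube([234, 4812, 2750]);
translate([4815, 580, 0]) cube([234, 4812, 2750]);


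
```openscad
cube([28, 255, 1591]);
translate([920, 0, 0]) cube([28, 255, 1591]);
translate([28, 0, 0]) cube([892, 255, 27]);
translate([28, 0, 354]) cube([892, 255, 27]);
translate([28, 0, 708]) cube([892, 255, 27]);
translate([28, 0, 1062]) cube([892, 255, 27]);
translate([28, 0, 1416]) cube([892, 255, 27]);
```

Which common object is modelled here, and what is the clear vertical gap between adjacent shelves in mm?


A bookshelf. The clear shelf gap is 327 mm.

Two tall side panels with 5 horizontal boards between them — a bookshelf. The first two shelf undersides are at z = 0 and z = 354; with shelf thickness 27, the clear gap is 354 − 0 − 27 = 327 mm.


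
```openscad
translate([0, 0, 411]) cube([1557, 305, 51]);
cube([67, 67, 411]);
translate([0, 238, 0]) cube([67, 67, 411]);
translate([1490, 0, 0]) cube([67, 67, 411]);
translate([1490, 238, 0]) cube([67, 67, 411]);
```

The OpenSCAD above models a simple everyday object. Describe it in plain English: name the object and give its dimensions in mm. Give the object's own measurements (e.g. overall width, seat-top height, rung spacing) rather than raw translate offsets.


A long wooden bench with a 1557 mm (x) × 305 mm (y) seat, 51 mm thick, its top surface 462 mm above the floor. Four 67 mm square legs at the seat corners, flush with the edges, run from z = 0 to the seat underside.


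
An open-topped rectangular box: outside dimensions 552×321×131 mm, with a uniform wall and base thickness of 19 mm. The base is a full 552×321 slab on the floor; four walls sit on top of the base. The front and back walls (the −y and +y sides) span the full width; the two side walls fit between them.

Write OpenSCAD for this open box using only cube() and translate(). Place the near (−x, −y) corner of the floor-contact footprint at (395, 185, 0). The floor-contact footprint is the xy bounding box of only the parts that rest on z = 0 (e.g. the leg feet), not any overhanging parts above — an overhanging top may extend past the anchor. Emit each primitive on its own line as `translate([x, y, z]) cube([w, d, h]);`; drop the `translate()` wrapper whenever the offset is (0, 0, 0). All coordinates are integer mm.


translate([395, 185, 0]) cube([552, 321, 19]);
translate([395, 185, 19]) cube([552, 19, 112]);
translate([395, 487, 19]) cube([552, 19, 112]);
translate([395, 204, 19]) cube([19, 283, 112]);
translate([928, 204, 19]) cube([19, 283, 112]);


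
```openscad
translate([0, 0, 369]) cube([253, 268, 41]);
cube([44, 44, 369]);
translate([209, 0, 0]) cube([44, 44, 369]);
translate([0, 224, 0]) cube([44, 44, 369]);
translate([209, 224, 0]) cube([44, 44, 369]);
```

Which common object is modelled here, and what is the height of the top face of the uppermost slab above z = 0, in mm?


A stool. The seat height is 410 mm.

A 253×268×41 slab at z = 369 on four corner posts — a stool. The seat top is 369 + 41 = 410 mm.


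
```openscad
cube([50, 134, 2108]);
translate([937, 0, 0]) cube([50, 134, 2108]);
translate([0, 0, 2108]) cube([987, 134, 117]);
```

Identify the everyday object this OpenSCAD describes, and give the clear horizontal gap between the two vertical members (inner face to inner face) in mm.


A door frame. The clear opening width is 887 mm.

Two 2108 mm tall posts with a header on top — a door frame. The left jamb is 50 mm wide at x = 0; the right jamb starts at x = 937. The clear opening is 937 − 50 = 887 mm.


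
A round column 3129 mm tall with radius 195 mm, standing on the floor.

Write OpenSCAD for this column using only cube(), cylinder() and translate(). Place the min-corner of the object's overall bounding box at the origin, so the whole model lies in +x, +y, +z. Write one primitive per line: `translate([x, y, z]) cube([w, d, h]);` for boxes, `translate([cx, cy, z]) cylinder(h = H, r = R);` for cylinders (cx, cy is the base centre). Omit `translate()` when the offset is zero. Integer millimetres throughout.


translate([195, 195, 0]) cylinder(h = 3129, r = 195);


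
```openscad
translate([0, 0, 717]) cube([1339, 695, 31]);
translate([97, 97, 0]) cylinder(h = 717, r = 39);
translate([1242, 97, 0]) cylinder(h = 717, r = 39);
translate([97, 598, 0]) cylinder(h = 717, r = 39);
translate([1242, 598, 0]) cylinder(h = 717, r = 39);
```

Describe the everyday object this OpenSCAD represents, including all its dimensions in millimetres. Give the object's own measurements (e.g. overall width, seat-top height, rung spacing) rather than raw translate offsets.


A table: top 1339 mm (x) × 695 mm (y), 31 mm thick, upper face at z = 748 mm, on four round legs of 78 mm diameter, each leg's bounding box inset 58 mm from the nearest pair of top edges from z = 0 to the bottom of the top.


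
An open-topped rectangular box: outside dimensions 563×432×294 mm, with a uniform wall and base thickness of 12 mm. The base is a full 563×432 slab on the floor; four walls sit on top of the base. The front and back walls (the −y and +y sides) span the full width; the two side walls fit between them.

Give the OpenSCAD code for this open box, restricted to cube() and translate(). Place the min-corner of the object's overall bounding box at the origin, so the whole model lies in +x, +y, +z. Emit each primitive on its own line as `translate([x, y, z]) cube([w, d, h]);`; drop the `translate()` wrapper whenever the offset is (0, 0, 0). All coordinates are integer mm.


cube([563, 432, 12]);
translate([0, 0, 12]) cube([563, 12, 282]);
translate([0, 420, 12]) cube([563, 12, 282]);
translate([0, 12, 12]) cube([12, 408, 282]);
translate([551, 12, 12]) cube([12, 408, 282]);


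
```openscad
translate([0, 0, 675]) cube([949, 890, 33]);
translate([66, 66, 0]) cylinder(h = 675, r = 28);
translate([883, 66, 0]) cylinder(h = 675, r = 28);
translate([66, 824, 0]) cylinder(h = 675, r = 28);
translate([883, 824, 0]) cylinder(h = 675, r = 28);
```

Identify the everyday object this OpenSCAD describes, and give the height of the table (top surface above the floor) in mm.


A table. The table height is 708 mm.

A 949×890×33 slab sits at z = 675 on four Ø56 mm round legs — a table. The top surface is at 675 + 33 = 708 mm.


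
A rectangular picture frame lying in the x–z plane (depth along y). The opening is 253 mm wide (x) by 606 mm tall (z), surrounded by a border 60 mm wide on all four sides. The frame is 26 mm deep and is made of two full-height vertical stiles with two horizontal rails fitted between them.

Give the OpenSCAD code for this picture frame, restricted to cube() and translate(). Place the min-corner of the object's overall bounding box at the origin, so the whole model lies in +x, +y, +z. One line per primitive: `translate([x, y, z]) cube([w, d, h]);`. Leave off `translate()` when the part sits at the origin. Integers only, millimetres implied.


cube([60, 26, 726]);
translate([313, 0, 0]) cube([60, 26, 726]);
translate([60, 0, 0]) cube([253, 26, 60]);
translate([60, 0, 666]) cube([253, 26, 60]);


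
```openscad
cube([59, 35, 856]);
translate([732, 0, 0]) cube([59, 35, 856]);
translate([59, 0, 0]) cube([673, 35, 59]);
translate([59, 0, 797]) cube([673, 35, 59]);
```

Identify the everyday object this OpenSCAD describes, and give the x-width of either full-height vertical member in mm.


A picture frame. The border width is 59 mm.

Four thin pieces enclosing a rectangular opening — a picture frame. The two full-height stiles are 856 mm tall; the top rail sits at z = 797 and is 59 mm tall, so the border above the opening is 856 − 797 = 59 mm, matching the stile x-width.


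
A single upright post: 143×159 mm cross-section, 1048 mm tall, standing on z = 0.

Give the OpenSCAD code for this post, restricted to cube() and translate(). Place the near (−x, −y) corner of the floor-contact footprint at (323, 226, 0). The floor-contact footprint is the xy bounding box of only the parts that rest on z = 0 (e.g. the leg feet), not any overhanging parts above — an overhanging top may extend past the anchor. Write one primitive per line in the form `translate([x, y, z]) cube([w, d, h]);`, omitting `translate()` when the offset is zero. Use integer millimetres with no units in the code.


translate([323, 226, 0]) cube([143, 159, 1048]);


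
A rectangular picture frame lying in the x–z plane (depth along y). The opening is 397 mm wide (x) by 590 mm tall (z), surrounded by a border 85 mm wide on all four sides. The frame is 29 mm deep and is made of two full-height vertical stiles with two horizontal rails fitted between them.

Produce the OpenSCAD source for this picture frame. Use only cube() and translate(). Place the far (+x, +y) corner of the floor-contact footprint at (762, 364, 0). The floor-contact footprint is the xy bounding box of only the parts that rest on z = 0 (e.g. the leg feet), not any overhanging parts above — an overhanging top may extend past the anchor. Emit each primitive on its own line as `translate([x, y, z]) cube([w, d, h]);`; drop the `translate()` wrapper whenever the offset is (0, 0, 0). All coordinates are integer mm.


translate([195, 335, 0]) cube([85, 29, 760]);
translate([677, 335, 0]) cube([85, 29, 760]);
translate([280, 335, 0]) cube([397, 29, 85]);
translate([280, 335, 675]) cube([397, 29, 85]);


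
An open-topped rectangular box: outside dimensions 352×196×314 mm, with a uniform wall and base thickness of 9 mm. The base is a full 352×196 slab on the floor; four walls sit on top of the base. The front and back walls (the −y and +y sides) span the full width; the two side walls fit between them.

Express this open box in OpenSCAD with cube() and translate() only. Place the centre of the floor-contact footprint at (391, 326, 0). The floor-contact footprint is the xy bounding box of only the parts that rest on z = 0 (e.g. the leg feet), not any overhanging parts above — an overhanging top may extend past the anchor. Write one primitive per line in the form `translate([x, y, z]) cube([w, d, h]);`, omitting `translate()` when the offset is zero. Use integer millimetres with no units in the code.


translate([215, 228, 0]) cube([352, 196, 9]);
translate([215, 228, 9]) cube([352, 9, 305]);
translate([215, 415, 9]) cube([352, 9, 305]);
translate([215, 237, 9]) cube([9, 178, 305]);
translate([558, 237, 9]) cube([9, 178, 305]);


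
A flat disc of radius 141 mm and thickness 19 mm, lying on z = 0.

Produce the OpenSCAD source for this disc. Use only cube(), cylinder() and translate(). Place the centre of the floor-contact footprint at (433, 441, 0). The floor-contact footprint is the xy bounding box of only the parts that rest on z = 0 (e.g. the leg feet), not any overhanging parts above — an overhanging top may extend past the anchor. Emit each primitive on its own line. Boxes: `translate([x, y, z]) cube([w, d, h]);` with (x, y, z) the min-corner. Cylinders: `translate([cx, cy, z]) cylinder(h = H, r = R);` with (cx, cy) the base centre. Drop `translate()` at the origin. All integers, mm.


translate([433, 441, 0]) cylinder(h = 19, r = 141);


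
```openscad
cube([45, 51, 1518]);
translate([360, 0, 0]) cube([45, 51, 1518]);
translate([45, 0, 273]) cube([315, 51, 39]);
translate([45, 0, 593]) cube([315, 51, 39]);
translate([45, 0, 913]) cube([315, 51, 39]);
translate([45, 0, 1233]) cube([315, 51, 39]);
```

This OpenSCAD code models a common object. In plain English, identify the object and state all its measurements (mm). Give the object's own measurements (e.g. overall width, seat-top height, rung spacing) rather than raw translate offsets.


A straight ladder. Two 45×51 mm vertical rails, 1518 mm tall, stand 405 mm apart (outside-to-outside) with their front faces coplanar on the −y side. 4 rungs, each 51 mm deep and 39 mm tall, span between the inner faces of the rails, front faces flush with the rails. The lowest rung's underside is at z = 273 mm and rungs are spaced 320 mm apart (underside to underside).


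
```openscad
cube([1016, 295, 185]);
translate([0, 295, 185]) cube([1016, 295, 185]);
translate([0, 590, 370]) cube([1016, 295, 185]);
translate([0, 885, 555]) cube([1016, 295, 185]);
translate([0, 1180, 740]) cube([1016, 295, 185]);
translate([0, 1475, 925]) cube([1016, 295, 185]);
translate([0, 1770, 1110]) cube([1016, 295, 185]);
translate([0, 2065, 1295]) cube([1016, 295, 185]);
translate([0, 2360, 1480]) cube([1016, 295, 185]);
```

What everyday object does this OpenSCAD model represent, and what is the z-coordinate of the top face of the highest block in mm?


A staircase. The total rise is 1665 mm.

9 identical blocks, each offset up and back from the previous — a staircase. Each step is 185 mm tall and there are 9 of them, so the total rise is 9 × 185 = 1665 mm.


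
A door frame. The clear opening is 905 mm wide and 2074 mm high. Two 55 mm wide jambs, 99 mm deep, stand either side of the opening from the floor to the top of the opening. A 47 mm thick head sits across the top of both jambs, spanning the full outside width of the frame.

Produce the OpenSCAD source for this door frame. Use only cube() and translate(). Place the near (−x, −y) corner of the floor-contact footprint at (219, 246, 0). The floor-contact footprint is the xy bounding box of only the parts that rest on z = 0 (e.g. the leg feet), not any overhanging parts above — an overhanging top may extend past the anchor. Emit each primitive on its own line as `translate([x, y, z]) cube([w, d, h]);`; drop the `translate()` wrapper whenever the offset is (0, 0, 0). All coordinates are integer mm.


translate([219, 246, 0]) cube([55, 99, 2074]);
translate([1179, 246, 0]) cube([55, 99, 2074]);
translate([219, 246, 2074]) cube([1015, 99, 47]);


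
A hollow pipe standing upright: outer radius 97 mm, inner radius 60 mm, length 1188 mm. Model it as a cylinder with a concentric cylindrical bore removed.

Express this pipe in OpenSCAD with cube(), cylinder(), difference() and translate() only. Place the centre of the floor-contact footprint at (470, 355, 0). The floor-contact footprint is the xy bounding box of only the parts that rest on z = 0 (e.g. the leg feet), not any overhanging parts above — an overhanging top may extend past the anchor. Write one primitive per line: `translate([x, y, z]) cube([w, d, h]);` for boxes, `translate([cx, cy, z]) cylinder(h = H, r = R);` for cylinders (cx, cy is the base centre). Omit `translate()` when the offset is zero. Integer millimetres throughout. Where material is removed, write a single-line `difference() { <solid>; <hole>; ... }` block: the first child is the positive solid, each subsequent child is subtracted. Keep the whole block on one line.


difference() { translate([470, 355, 0]) cylinder(h = 1188, r = 97); translate([470, 355, 0]) cylinder(h = 1188, r = 60); }


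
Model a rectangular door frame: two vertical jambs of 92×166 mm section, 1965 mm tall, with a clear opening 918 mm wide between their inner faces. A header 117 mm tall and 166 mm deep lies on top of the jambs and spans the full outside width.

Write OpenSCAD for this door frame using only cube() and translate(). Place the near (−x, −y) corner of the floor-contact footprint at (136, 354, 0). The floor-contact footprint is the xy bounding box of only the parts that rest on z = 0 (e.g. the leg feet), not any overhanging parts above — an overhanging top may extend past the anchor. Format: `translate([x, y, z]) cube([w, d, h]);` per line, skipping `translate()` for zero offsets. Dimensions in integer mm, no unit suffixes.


translate([136, 354, 0]) cube([92, 166, 1965]);
translate([1146, 354, 0]) cube([92, 166, 1965]);
translate([136, 354, 1965]) cube([1102, 166, 117]);


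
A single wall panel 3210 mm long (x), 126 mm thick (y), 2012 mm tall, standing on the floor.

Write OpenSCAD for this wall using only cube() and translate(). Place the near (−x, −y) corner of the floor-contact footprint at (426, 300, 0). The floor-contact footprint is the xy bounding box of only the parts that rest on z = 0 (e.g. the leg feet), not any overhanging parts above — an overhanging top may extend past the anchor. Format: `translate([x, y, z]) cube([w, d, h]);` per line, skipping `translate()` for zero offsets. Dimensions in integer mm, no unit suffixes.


translate([426, 300, 0]) cube([3210, 126, 2012]);


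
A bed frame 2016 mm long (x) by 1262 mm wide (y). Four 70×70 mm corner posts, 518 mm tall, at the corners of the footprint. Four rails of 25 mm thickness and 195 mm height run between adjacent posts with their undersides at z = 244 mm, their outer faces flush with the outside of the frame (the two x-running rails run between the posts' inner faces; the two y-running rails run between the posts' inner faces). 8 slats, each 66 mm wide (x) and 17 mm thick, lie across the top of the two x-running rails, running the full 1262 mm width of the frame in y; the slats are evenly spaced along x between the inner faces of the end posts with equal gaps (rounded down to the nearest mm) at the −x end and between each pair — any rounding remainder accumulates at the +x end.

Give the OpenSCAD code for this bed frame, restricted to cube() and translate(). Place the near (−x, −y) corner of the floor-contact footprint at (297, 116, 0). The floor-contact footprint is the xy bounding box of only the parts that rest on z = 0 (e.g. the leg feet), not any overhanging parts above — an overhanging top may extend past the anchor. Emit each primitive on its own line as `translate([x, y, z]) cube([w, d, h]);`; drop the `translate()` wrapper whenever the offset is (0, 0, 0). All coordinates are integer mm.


// slat z = rail_z + rail_h = 244 + 195 = 439
// slat gap = ⌊(1876 − 8·66) / 9⌋ = 149
translate([297, 116, 0]) cube([70, 70, 518]);
translate([297, 1308, 0]) cube([70, 70, 518]);
translate([2243, 116, 0]) cube([70, 70, 518]);
translate([2243, 1308, 0]) cube([70, 70, 518]);
translate([367, 116, 244]) cube([1876, 25, 195]);
translate([367, 1353, 244]) cube([1876, 25, 195]);
translate([297, 186, 244]) cube([25, 1122, 195]);
translate([2288, 186, 244]) cube([25, 1122, 195]);
translate([516, 116, 439]) cube([66, 1262, 17]);
translate([731, 116, 439]) cube([66, 1262, 17]);
translate([946, 116, 439]) cube([66, 1262, 17]);
translate([1161, 116, 439]) cube([66, 1262, 17]);
translate([1376, 116, 439]) cube([66, 1262, 17]);
translate([1591, 116, 439]) cube([66, 1262, 17]);
translate([1806, 116, 439]) cube([66, 1262, 17]);
translate([2021, 116, 439]) cube([66, 1262, 17]);


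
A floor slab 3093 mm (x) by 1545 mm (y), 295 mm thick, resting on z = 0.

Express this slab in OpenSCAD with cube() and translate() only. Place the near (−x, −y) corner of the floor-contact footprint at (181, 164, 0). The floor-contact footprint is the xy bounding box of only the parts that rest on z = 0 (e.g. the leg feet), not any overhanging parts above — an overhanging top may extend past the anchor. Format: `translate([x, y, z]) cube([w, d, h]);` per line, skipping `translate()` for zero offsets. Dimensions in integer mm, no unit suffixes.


translate([181, 164, 0]) cube([3093, 1545, 295]);


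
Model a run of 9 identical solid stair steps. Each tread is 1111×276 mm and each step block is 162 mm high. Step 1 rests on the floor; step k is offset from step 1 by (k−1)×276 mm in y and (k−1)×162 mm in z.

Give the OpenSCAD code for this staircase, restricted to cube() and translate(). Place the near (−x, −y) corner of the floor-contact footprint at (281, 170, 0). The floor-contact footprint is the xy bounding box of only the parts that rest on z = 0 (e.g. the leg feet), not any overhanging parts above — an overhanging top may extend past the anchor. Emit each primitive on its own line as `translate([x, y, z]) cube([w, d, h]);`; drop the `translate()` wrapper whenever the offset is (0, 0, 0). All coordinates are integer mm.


translate([281, 170, 0]) cube([1111, 276, 162]);
translate([281, 446, 162]) cube([1111, 276, 162]);
translate([281, 722, 324]) cube([1111, 276, 162]);
translate([281, 998, 486]) cube([1111, 276, 162]);
translate([281, 1274, 648]) cube([1111, 276, 162]);
translate([281, 1550, 810]) cube([1111, 276, 162]);
translate([281, 1826, 972]) cube([1111, 276, 162]);
translate([281, 2102, 1134]) cube([1111, 276, 162]);
translate([281, 2378, 1296]) cube([1111, 276, 162]);


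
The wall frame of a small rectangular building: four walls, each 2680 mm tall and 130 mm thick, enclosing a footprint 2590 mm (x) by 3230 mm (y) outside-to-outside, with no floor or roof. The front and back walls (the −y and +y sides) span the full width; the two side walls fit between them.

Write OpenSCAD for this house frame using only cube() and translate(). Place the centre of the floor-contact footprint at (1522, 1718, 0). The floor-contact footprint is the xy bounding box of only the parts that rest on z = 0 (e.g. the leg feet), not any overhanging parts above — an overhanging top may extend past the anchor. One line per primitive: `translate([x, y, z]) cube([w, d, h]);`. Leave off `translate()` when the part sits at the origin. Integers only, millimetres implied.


translate([227, 103, 0]) cube([2590, 130, 2680]);
translate([227, 3203, 0]) cube([2590, 130, 2680]);
translate([227, 233, 0]) cube([130, 2970, 2680]);
translate([2687, 233, 0]) cube([130, 2970, 2680]);


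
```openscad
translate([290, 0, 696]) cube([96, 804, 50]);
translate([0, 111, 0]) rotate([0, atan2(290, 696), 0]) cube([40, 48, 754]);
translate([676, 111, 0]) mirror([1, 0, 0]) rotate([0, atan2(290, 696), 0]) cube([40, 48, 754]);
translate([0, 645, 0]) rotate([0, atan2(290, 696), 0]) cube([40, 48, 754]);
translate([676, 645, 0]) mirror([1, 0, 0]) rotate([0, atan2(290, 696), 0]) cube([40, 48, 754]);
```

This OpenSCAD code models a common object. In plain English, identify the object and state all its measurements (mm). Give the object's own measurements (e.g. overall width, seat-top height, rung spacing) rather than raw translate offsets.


A sawhorse. A 96×804×50 mm beam (x, y, z) sits on two A-frame leg pairs. Each pair is two raked legs of 40×48 mm section (48 mm along y) splaying symmetrically in x. Each leg rises 696 mm vertically over 290 mm of horizontal reach and is 754 mm long along its own axis. Every leg's outer bottom edge rests on the floor and its outer top edge meets a bottom edge of the beam — the left legs (tilting toward +x) meet the beam's −x bottom edge, the right legs (their mirror images, tilting toward −x) meet its +x bottom edge — so the leg tops tuck under the beam, the beam's underside is 696 mm above the floor, and the feet are 676 mm apart outside-to-outside with the beam centred between them. The two leg pairs are set in 111 mm from either end of the beam.


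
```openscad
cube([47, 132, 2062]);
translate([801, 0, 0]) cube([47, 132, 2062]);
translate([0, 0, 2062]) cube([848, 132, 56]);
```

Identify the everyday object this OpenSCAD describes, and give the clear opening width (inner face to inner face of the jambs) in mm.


A door frame. The clear opening width is 754 mm.

Two 2062 mm tall posts with a header on top — a door frame. The left jamb is 47 mm wide at x = 0; the right jamb starts at x = 801. The clear opening is 801 − 47 = 754 mm.


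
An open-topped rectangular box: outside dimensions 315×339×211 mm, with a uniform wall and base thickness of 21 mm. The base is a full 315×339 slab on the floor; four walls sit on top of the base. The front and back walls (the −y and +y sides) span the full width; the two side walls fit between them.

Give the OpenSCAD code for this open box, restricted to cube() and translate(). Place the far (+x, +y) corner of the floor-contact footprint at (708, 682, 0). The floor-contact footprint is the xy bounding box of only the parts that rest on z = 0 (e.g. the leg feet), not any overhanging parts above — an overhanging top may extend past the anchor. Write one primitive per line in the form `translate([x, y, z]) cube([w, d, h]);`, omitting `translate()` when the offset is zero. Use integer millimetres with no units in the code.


translate([393, 343, 0]) cube([315, 339, 21]);
translate([393, 343, 21]) cube([315, 21, 190]);
translate([393, 661, 21]) cube([315, 21, 190]);
translate([393, 364, 21]) cube([21, 297, 190]);
translate([687, 364, 21]) cube([21, 297, 190]);


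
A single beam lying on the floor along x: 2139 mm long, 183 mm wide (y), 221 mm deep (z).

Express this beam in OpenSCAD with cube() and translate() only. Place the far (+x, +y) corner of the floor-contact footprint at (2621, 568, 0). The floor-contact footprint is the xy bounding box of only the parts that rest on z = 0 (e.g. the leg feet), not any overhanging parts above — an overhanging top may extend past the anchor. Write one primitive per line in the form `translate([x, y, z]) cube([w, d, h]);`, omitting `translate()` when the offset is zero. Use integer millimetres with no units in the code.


translate([482, 385, 0]) cube([2139, 183, 221]);


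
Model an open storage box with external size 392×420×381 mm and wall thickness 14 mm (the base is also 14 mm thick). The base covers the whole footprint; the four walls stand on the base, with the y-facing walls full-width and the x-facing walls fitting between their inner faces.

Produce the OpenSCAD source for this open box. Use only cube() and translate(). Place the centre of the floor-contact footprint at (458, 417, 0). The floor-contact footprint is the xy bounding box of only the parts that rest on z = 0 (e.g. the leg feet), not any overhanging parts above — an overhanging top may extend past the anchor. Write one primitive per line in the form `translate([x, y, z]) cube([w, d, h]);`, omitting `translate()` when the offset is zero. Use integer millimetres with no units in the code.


translate([262, 207, 0]) cube([392, 420, 14]);
translate([262, 207, 14]) cube([392, 14, 367]);
translate([262, 613, 14]) cube([392, 14, 367]);
translate([262, 221, 14]) cube([14, 392, 367]);
translate([640, 221, 14]) cube([14, 392, 367]);


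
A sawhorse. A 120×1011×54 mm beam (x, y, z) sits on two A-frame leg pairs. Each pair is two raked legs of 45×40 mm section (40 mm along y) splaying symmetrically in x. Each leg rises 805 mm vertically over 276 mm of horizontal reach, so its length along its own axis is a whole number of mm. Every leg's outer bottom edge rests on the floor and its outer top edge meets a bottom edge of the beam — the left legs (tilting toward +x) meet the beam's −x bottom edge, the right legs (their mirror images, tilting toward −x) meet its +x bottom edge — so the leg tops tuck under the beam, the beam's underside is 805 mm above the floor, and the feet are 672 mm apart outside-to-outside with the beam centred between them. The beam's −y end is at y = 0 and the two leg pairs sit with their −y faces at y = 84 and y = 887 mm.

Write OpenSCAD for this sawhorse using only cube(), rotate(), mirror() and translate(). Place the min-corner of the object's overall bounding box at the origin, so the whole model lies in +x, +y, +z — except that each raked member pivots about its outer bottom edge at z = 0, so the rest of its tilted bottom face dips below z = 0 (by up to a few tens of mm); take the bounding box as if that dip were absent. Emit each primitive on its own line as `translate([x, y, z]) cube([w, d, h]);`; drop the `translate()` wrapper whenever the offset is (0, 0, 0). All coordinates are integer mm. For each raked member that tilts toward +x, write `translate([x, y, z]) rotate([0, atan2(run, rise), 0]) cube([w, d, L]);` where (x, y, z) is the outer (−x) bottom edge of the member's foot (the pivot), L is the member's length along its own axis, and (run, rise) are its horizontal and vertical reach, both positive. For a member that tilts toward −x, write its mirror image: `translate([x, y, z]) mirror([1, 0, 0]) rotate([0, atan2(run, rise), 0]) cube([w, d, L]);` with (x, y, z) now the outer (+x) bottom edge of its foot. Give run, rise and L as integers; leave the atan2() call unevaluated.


translate([276, 0, 805]) cube([120, 1011, 54]);
translate([0, 84, 0]) rotate([0, atan2(276, 805), 0]) cube([45, 40, 851]);
translate([672, 84, 0]) mirror([1, 0, 0]) rotate([0, atan2(276, 805), 0]) cube([45, 40, 851]);
translate([0, 887, 0]) rotate([0, atan2(276, 805), 0]) cube([45, 40, 851]);
translate([672, 887, 0]) mirror([1, 0, 0]) rotate([0, atan2(276, 805), 0]) cube([45, 40, 851]);


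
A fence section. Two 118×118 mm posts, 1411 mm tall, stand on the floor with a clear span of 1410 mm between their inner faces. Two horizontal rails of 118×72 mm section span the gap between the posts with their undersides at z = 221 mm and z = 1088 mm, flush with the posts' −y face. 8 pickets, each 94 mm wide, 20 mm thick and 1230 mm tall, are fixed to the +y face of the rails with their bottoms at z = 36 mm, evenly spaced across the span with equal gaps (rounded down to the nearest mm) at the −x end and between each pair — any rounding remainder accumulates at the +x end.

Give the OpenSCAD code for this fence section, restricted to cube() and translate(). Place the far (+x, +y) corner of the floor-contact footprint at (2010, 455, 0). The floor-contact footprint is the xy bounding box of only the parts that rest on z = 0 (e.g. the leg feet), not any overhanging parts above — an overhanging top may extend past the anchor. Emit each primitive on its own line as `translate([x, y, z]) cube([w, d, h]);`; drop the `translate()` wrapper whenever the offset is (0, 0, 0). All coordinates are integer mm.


translate([364, 337, 0]) cube([118, 118, 1411]);
translate([1892, 337, 0]) cube([118, 118, 1411]);
translate([482, 337, 221]) cube([1410, 118, 72]);
translate([482, 337, 1088]) cube([1410, 118, 72]);
translate([555, 455, 36]) cube([94, 20, 1230]);
translate([722, 455, 36]) cube([94, 20, 1230]);
translate([889, 455, 36]) cube([94, 20, 1230]);
translate([1056, 455, 36]) cube([94, 20, 1230]);
translate([1223, 455, 36]) cube([94, 20, 1230]);
translate([1390, 455, 36]) cube([94, 20, 1230]);
translate([1557, 455, 36]) cube([94, 20, 1230]);
translate([1724, 455, 36]) cube([94, 20, 1230]);


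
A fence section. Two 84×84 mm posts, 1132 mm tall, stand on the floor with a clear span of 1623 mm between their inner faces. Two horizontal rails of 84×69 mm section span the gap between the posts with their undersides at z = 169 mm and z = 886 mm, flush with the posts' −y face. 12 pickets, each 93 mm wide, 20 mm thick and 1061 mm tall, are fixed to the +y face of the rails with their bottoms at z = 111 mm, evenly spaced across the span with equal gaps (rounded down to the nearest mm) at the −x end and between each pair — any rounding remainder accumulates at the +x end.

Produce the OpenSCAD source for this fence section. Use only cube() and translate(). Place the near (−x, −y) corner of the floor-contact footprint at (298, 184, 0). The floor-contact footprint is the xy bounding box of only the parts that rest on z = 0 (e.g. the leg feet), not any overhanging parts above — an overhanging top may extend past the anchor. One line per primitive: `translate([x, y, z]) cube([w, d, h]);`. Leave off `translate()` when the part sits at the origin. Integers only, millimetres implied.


translate([298, 184, 0]) cube([84, 84, 1132]);
translate([2005, 184, 0]) cube([84, 84, 1132]);
translate([382, 184, 169]) cube([1623, 84, 69]);
translate([382, 184, 886]) cube([1623, 84, 69]);
translate([421, 268, 111]) cube([93, 20, 1061]);
translate([553, 268, 111]) cube([93, 20, 1061]);
translate([685, 268, 111]) cube([93, 20, 1061]);
translate([817, 268, 111]) cube([93, 20, 1061]);
translate([949, 268, 111]) cube([93, 20, 1061]);
translate([1081, 268, 111]) cube([93, 20, 1061]);
translate([1213, 268, 111]) cube([93, 20, 1061]);
translate([1345, 268, 111]) cube([93, 20, 1061]);
translate([1477, 268, 111]) cube([93, 20, 1061]);
translate([1609, 268, 111]) cube([93, 20, 1061]);
translate([1741, 268, 111]) cube([93, 20, 1061]);
translate([1873, 268, 111]) cube([93, 20, 1061]);


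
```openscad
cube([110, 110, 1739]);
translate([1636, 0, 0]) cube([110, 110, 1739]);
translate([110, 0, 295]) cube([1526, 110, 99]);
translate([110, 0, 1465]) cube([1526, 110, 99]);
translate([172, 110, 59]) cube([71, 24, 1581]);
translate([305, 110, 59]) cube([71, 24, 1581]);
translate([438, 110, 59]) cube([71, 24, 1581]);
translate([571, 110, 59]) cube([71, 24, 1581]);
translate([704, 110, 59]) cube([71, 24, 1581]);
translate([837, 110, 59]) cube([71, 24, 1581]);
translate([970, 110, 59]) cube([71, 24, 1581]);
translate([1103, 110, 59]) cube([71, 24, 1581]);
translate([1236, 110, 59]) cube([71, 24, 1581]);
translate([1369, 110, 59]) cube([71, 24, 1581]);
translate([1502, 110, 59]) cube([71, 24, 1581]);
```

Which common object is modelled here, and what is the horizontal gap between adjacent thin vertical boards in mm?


A fence section. The picket gap is 62 mm.

Two posts, two rails, 11 pickets — a fence section. Span 1526 mm holds 11 pickets of 71 mm with 12 equal gaps: ⌊(1526 − 11·71) / 12⌋ = 62 mm.


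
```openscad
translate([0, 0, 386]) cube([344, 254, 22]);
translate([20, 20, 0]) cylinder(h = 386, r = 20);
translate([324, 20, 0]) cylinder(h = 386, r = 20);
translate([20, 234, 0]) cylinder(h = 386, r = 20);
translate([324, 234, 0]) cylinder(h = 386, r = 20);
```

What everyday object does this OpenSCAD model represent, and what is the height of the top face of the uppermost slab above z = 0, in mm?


A stool. The seat height is 408 mm.

A 344×254×22 slab at z = 386 on four corner cylinders — a stool. The seat top is 386 + 22 = 408 mm.


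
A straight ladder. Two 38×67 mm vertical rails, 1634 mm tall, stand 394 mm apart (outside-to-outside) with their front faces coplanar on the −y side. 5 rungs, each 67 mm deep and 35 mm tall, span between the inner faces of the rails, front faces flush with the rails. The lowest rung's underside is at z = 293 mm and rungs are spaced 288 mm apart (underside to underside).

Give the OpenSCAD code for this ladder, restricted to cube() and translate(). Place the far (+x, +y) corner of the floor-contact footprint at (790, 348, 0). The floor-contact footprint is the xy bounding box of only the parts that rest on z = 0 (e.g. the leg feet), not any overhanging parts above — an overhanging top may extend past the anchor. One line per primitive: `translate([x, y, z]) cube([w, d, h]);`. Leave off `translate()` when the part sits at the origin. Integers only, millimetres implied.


// rung span = 394 - 2*38 = 318
// rung[k] z = 293 + k*288
translate([396, 281, 0]) cube([38, 67, 1634]);
translate([752, 281, 0]) cube([38, 67, 1634]);
translate([434, 281, 293]) cube([318, 67, 35]);
translate([434, 281, 581]) cube([318, 67, 35]);
translate([434, 281, 869]) cube([318, 67, 35]);
translate([434, 281, 1157]) cube([318, 67, 35]);
translate([434, 281, 1445]) cube([318, 67, 35]);


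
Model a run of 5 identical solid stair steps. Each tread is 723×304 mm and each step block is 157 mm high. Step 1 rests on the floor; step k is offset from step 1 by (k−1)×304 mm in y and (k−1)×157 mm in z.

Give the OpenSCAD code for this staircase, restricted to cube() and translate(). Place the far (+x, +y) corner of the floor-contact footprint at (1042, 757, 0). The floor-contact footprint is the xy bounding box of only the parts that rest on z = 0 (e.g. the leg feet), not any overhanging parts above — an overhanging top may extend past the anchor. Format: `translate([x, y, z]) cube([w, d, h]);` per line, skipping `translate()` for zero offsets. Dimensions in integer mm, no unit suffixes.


translate([319, 453, 0]) cube([723, 304, 157]);
translate([319, 757, 157]) cube([723, 304, 157]);
translate([319, 1061, 314]) cube([723, 304, 157]);
translate([319, 1365, 471]) cube([723, 304, 157]);
translate([319, 1669, 628]) cube([723, 304, 157]);


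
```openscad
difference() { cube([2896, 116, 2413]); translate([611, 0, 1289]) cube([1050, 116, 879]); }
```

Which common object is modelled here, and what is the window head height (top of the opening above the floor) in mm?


A wall with a window opening. The window head height is 2168 mm.

A wall with a rectangular opening subtracted — a window. Sill at z = 1289, opening 879 mm tall, so the head is at 1289 + 879 = 2168 mm.


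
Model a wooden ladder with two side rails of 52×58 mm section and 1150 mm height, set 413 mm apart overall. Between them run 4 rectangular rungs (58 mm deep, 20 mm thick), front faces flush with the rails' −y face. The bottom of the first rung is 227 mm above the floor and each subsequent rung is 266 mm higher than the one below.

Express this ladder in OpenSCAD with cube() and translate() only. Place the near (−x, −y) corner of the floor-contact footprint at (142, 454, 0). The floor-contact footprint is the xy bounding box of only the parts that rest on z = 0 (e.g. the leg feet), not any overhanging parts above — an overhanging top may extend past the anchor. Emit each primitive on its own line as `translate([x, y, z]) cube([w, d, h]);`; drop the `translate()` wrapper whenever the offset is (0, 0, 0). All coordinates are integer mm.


translate([142, 454, 0]) cube([52, 58, 1150]);
translate([503, 454, 0]) cube([52, 58, 1150]);
translate([194, 454, 227]) cube([309, 58, 20]);
translate([194, 454, 493]) cube([309, 58, 20]);
translate([194, 454, 759]) cube([309, 58, 20]);
translate([194, 454, 1025]) cube([309, 58, 20]);


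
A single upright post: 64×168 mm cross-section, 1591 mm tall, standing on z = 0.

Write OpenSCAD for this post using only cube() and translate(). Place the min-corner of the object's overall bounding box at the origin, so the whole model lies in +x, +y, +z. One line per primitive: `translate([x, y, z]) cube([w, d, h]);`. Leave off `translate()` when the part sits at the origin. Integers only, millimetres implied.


cube([64, 168, 1591]);


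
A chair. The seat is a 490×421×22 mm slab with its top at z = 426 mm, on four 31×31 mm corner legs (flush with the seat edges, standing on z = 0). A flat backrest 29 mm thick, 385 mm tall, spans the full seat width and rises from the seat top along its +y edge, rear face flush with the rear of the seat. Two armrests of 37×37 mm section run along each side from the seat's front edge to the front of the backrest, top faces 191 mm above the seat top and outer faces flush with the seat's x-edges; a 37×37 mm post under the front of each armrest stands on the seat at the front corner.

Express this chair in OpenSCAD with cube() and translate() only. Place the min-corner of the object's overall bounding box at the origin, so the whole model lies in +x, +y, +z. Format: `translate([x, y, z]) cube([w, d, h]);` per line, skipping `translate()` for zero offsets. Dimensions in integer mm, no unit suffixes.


translate([0, 0, 404]) cube([490, 421, 22]);
cube([31, 31, 404]);
translate([459, 0, 0]) cube([31, 31, 404]);
translate([0, 390, 0]) cube([31, 31, 404]);
translate([459, 390, 0]) cube([31, 31, 404]);
translate([0, 392, 426]) cube([490, 29, 385]);
translate([0, 0, 580]) cube([37, 392, 37]);
translate([453, 0, 580]) cube([37, 392, 37]);
translate([0, 0, 426]) cube([37, 37, 154]);
translate([453, 0, 426]) cube([37, 37, 154]);
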